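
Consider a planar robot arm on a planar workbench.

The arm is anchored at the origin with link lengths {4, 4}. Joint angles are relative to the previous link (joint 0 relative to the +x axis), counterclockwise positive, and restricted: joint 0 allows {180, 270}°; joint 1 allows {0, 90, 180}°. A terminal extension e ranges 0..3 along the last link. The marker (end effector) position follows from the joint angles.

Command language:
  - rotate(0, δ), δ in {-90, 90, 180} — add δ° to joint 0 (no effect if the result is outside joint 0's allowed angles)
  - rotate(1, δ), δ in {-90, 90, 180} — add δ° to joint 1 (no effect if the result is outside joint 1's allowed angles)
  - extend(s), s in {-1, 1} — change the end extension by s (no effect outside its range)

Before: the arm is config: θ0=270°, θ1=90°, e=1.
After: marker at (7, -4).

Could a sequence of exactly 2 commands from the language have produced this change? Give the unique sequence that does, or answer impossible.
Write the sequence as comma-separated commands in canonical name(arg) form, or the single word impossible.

begin: config: θ0=270°, θ1=90°, e=1
[1] after extend(1): config: θ0=270°, θ1=90°, e=2
[2] after extend(1): config: θ0=270°, θ1=90°, e=3
no rival 2-sequence matches.

extend(1), extend(1)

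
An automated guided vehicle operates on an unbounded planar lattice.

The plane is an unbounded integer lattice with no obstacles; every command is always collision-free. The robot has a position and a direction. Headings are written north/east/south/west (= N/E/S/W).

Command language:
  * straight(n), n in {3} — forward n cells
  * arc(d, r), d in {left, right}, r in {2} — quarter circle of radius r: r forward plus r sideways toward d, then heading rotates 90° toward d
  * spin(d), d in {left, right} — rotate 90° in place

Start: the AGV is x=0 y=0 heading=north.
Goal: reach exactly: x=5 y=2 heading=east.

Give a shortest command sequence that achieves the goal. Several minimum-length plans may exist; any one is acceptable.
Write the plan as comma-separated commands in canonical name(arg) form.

t0: x=0 y=0 heading=north
1. arc(right, 2) → x=2 y=2 heading=east
2. straight(3) → x=5 y=2 heading=east
shorter routes all fall short; 2 is best.

arc(right, 2), straight(3)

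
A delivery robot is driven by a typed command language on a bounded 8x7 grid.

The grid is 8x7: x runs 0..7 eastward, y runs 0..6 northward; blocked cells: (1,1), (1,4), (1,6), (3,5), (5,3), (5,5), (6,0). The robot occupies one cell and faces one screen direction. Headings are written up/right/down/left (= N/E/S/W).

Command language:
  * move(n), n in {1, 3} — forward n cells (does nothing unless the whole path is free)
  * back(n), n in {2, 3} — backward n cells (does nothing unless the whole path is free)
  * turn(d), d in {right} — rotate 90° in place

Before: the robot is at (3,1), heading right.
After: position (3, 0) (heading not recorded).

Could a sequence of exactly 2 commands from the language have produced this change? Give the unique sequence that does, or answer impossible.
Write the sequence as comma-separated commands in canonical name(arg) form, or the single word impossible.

turn(right), move(1)

key: order matters: swapping turn(right) and move(1) lands elsewhere
t0: at (3,1), heading right
t=1 turn(right) ⇒ at (3,1), heading down
t=2 move(1) ⇒ at (3,0), heading down
all 25 alternatives checked — unique.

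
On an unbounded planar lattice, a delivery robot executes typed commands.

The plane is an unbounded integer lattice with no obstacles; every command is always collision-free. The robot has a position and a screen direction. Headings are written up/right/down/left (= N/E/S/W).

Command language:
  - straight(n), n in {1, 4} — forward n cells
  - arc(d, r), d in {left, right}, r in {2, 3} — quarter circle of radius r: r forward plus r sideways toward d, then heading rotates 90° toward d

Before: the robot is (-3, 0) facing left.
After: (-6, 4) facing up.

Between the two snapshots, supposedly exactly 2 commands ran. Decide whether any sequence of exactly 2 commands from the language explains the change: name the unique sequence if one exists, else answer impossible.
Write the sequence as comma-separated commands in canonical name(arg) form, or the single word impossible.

key: cell and facing (now N) both changed — the 2 commands mix motion and turning
begin: (-3, 0) facing left
t=1 arc(right, 3) ⇒ (-6, 3) facing up
t=2 straight(1) ⇒ (-6, 4) facing up
uniquely the one of 36 2-step routes that fits.

arc(right, 3), straight(1)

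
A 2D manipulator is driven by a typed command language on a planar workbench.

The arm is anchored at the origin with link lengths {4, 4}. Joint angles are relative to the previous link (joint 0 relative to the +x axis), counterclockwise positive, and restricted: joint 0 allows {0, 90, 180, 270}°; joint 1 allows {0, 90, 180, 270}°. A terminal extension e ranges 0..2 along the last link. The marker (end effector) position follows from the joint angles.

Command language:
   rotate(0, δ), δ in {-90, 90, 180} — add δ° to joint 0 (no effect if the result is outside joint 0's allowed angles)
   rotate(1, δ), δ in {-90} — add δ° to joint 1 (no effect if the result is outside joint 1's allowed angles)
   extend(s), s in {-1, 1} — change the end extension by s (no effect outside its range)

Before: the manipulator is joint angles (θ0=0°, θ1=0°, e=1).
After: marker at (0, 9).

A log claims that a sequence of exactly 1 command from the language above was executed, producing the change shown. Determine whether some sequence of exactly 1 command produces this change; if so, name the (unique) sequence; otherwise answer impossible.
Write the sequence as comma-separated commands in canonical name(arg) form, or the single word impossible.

rotate(0, 90)

begin: joint angles (θ0=0°, θ1=0°, e=1)
[1] after rotate(0, 90): joint angles (θ0=90°, θ1=0°, e=1)
uniquely the one of 6 1-step routes that fits.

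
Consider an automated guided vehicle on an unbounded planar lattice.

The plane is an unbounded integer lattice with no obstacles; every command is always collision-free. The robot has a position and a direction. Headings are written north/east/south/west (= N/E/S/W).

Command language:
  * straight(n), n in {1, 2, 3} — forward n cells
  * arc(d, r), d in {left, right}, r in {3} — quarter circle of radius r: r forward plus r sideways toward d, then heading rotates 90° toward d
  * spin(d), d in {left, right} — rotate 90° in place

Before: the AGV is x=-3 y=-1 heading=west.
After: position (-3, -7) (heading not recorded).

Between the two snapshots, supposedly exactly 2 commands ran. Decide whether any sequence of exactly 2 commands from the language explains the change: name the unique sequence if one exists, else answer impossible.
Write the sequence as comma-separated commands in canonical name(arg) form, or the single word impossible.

arc(left, 3), arc(left, 3)

from: x=-3 y=-1 heading=west
t=1 arc(left, 3) ⇒ x=-6 y=-4 heading=south
t=2 arc(left, 3) ⇒ x=-3 y=-7 heading=east
no other 2-command option fits: unique.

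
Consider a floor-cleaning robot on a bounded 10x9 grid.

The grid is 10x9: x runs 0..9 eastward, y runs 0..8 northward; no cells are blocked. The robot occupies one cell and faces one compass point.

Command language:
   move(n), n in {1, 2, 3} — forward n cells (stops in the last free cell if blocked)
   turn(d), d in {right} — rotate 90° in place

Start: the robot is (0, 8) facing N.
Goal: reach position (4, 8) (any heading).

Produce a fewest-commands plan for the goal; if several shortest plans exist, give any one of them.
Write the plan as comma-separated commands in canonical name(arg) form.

turn(right), move(3), move(1)

start: (0, 8) facing N
t=1 turn(right) ⇒ (0, 8) facing E
t=2 move(3) ⇒ (3, 8) facing E
t=3 move(1) ⇒ (4, 8) facing E
minimal: 3 command(s), checked below 3.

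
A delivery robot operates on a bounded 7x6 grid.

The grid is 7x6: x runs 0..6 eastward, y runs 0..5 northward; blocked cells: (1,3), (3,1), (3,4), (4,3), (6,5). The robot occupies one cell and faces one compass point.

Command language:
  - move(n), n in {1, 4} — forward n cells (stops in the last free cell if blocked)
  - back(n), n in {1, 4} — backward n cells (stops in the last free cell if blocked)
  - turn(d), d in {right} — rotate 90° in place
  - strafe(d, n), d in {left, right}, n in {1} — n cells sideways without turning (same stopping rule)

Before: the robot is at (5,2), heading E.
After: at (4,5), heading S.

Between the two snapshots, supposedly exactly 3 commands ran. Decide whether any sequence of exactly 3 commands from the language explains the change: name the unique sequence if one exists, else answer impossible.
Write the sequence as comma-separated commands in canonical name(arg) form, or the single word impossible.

turn(right), back(4), strafe(right, 1)

key: back(4) runs into the grid edge before its full distance
start: at (5,2), heading E
t=1 turn(right) ⇒ at (5,2), heading S
t=2 back(4) ⇒ at (5,5), heading S
t=3 strafe(right, 1) ⇒ at (4,5), heading S
no rival 3-sequence matches.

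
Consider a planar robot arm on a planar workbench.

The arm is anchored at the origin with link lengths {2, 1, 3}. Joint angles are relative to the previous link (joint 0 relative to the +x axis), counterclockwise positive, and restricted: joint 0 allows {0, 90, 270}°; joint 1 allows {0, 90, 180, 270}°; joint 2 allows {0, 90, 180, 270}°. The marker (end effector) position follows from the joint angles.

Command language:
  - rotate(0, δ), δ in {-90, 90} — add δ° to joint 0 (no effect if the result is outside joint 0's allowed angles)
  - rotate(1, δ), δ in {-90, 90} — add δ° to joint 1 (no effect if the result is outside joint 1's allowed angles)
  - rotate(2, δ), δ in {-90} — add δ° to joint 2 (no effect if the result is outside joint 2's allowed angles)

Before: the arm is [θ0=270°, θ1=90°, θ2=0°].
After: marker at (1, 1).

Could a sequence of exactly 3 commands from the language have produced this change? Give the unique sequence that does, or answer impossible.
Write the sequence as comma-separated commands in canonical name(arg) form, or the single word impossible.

from: [θ0=270°, θ1=90°, θ2=0°]
1. rotate(2, -90) → [θ0=270°, θ1=90°, θ2=270°]
2. rotate(2, -90) → [θ0=270°, θ1=90°, θ2=180°]
3. rotate(2, -90) → [θ0=270°, θ1=90°, θ2=90°]
no rival 3-sequence matches.

rotate(2, -90), rotate(2, -90), rotate(2, -90)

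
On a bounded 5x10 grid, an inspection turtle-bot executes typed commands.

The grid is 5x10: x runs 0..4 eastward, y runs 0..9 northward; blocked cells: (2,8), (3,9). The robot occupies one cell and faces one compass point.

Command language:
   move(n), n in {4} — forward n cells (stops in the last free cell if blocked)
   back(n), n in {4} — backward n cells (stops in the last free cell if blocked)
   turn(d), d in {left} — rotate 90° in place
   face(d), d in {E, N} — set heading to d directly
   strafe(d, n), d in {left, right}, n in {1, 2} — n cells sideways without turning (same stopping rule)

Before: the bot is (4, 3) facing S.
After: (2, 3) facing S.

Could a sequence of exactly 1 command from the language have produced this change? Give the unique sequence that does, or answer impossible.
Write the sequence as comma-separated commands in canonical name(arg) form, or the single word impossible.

key: still facing S — the one step turns nothing
begin: (4, 3) facing S
[1] after strafe(right, 2): (2, 3) facing S
uniquely the one of 9 1-step routes that fits.

strafe(right, 2)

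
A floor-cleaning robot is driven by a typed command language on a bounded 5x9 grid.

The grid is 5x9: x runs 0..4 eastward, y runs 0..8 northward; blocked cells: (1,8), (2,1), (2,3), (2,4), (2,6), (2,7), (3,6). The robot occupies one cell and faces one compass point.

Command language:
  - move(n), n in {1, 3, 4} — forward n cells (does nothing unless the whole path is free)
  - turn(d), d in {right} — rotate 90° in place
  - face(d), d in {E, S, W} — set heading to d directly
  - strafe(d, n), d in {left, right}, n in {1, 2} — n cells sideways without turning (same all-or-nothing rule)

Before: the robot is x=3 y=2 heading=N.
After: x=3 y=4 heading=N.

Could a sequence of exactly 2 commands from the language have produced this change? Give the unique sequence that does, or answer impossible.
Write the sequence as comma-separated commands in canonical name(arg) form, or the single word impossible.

key: heading stays N — no command in the sequence turns
t0: x=3 y=2 heading=N
t=1 move(1) ⇒ x=3 y=3 heading=N
t=2 move(1) ⇒ x=3 y=4 heading=N
no other 2-command option fits: unique.

move(1), move(1)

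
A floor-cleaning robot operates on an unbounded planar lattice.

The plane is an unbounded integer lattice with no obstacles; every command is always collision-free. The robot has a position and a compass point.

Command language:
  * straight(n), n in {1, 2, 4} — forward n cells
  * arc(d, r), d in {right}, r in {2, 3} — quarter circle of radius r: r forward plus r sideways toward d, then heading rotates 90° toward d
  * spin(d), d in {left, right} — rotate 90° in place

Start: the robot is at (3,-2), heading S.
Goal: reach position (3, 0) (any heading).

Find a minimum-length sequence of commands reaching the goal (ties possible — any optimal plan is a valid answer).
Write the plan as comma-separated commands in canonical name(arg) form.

spin(left), spin(left), straight(2)

begin: at (3,-2), heading S
1. spin(left) → at (3,-2), heading E
2. spin(left) → at (3,-2), heading N
3. straight(2) → at (3,0), heading N
minimal: 3 command(s), checked below 3.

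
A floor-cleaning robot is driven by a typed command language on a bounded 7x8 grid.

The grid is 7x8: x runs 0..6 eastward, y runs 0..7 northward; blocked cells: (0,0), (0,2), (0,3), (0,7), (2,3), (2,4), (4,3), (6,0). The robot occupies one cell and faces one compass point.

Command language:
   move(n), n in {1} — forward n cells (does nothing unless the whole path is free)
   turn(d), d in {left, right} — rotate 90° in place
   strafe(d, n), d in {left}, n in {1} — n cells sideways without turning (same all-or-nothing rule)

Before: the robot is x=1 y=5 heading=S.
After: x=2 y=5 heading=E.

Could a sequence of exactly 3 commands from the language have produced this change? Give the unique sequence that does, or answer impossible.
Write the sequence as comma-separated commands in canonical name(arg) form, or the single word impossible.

strafe(left, 1), move(1), turn(left)

key: move(1) would hit the blocked cell at (2,4), so it does nothing
t0: x=1 y=5 heading=S
[1] after strafe(left, 1): x=2 y=5 heading=S
[2] after move(1): x=2 y=5 heading=S
[3] after turn(left): x=2 y=5 heading=E
no rival 3-sequence matches.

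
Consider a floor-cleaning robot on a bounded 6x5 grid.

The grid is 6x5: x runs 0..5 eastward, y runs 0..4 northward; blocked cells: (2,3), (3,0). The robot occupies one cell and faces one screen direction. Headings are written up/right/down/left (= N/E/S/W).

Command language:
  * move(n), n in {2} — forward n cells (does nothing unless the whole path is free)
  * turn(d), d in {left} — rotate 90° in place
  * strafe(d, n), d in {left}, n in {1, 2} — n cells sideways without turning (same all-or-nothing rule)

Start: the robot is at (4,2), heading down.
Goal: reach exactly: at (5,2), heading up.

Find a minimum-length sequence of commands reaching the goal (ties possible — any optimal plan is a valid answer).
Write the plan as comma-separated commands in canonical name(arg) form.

strafe(left, 1), turn(left), turn(left)

initial: at (4,2), heading down
t=1 strafe(left, 1) ⇒ at (5,2), heading down
t=2 turn(left) ⇒ at (5,2), heading right
t=3 turn(left) ⇒ at (5,2), heading up
shorter routes all fall short; 3 is best.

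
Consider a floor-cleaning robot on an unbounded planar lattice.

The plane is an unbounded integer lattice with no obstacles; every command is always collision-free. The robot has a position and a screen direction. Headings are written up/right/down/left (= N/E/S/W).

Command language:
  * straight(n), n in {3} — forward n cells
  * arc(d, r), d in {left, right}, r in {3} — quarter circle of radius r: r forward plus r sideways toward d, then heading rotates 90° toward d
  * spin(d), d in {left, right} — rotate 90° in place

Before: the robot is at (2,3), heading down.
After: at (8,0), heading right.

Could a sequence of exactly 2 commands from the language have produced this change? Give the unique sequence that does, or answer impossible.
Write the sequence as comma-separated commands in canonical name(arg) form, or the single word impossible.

key: order matters: swapping arc(left, 3) and straight(3) lands elsewhere
t0: at (2,3), heading down
1. arc(left, 3) → at (5,0), heading right
2. straight(3) → at (8,0), heading right
all 25 alternatives checked — unique.

arc(left, 3), straight(3)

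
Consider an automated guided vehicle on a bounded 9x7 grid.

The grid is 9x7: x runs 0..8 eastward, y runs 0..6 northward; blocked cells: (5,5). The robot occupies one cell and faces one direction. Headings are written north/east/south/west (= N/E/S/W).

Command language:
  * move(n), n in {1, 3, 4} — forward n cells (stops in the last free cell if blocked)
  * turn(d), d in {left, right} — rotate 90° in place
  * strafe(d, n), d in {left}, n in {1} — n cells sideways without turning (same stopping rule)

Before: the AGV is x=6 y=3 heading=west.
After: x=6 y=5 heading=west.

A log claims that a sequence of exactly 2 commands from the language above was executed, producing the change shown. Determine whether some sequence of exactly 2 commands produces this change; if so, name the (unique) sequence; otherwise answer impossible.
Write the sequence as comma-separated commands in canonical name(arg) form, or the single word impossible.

impossible

no 2-step route produces this change.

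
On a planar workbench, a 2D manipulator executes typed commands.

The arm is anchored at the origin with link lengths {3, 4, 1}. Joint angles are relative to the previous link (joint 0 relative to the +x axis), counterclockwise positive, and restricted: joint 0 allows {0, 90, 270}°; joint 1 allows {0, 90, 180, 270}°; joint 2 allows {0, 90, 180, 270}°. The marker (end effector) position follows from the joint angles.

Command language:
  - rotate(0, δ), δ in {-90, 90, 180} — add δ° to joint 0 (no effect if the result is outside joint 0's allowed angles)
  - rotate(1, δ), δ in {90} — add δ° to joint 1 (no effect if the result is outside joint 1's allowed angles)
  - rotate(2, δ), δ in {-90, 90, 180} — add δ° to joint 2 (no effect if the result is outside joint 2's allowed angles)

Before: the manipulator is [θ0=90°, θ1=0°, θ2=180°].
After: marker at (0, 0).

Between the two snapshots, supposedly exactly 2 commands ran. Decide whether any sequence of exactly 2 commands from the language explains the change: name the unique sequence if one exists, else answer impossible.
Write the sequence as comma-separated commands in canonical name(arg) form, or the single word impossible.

rotate(1, 90), rotate(1, 90)

start: [θ0=90°, θ1=0°, θ2=180°]
[1] after rotate(1, 90): [θ0=90°, θ1=90°, θ2=180°]
[2] after rotate(1, 90): [θ0=90°, θ1=180°, θ2=180°]
all 49 alternatives checked — unique.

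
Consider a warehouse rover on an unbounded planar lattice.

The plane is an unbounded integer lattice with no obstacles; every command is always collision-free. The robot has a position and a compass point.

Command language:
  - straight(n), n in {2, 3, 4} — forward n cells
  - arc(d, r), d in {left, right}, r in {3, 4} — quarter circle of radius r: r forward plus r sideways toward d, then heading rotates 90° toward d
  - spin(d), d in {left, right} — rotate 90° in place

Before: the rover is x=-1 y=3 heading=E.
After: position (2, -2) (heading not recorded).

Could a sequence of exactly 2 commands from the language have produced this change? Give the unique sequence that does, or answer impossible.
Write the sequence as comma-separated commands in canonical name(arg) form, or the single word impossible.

key: order matters: swapping arc(right, 3) and straight(2) lands elsewhere
start: x=-1 y=3 heading=E
t=1 arc(right, 3) ⇒ x=2 y=0 heading=S
t=2 straight(2) ⇒ x=2 y=-2 heading=S
all 81 alternatives checked — unique.

arc(right, 3), straight(2)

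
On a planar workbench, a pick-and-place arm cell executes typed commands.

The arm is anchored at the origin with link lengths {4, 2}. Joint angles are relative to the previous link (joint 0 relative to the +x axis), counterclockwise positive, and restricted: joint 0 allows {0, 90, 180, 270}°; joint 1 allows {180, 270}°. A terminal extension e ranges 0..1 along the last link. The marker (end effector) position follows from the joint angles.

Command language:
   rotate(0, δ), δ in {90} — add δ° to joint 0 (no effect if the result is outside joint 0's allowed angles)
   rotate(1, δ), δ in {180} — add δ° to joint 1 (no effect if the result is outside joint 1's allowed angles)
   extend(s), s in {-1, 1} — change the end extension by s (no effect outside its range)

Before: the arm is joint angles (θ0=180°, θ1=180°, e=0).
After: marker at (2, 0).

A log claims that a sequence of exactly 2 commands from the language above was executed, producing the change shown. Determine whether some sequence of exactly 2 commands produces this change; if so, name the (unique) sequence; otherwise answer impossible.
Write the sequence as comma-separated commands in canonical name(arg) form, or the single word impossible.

rotate(0, 90), rotate(0, 90)

from: joint angles (θ0=180°, θ1=180°, e=0)
[1] after rotate(0, 90): joint angles (θ0=270°, θ1=180°, e=0)
[2] after rotate(0, 90): joint angles (θ0=0°, θ1=180°, e=0)
no rival 2-sequence matches.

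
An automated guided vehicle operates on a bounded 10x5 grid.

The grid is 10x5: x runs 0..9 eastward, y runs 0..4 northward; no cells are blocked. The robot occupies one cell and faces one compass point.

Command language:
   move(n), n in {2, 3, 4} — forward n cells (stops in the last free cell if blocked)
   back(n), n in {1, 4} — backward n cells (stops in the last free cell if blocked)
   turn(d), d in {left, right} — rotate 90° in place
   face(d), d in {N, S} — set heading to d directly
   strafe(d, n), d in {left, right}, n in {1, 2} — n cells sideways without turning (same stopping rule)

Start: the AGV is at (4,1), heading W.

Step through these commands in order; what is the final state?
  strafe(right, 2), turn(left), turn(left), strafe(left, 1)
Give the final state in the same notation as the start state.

from: at (4,1), heading W
step 1 (strafe(right, 2)): at (4,3), heading W
step 2 (turn(left)): at (4,3), heading S
step 3 (turn(left)): at (4,3), heading E
step 4 (strafe(left, 1)): at (4,4), heading E

at (4,4), heading E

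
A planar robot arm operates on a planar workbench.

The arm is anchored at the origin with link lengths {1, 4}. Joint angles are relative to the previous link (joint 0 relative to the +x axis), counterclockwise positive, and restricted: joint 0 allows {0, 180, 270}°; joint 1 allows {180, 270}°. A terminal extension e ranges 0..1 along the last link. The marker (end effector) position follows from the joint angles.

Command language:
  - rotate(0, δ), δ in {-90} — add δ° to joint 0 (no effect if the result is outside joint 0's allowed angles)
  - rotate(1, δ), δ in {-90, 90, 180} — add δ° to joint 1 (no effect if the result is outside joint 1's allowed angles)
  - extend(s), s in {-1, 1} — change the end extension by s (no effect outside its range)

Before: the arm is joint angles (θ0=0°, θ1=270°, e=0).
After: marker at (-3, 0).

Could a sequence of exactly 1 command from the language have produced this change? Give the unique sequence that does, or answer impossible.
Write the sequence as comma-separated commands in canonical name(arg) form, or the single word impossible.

rotate(1, -90)

initial: joint angles (θ0=0°, θ1=270°, e=0)
1. rotate(1, -90) → joint angles (θ0=0°, θ1=180°, e=0)
no rival 1-sequence matches.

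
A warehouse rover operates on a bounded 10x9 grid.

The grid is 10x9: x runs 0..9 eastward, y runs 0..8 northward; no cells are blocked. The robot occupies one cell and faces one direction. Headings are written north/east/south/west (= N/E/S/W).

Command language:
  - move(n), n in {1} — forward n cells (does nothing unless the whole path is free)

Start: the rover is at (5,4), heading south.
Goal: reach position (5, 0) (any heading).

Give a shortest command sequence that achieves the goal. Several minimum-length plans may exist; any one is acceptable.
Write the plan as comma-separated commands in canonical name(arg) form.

move(1), move(1), move(1), move(1)

begin: at (5,4), heading south
t=1 move(1) ⇒ at (5,3), heading south
t=2 move(1) ⇒ at (5,2), heading south
t=3 move(1) ⇒ at (5,1), heading south
t=4 move(1) ⇒ at (5,0), heading south
nothing shorter than 4 reaches the goal.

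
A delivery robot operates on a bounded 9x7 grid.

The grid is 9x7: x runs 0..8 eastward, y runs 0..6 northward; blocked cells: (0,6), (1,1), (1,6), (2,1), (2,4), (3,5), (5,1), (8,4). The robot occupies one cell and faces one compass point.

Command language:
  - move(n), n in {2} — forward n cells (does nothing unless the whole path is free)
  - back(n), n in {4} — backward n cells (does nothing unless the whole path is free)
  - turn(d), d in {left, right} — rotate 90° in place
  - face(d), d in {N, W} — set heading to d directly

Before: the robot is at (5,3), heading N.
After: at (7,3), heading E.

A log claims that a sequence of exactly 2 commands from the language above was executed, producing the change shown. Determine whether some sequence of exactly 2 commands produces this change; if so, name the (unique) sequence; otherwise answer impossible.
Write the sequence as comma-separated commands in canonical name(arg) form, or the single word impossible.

turn(right), move(2)

key: cell and facing (now E) both changed — the 2 commands mix motion and turning
t0: at (5,3), heading N
t=1 turn(right) ⇒ at (5,3), heading E
t=2 move(2) ⇒ at (7,3), heading E
no rival 2-sequence matches.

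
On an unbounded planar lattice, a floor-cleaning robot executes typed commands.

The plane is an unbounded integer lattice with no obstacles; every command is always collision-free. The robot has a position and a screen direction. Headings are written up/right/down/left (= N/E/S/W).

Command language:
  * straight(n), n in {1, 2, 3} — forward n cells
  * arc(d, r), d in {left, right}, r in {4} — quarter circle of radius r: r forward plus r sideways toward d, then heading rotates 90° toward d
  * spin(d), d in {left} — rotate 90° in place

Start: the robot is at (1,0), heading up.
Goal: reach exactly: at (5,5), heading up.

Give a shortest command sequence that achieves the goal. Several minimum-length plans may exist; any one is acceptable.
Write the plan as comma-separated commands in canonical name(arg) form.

start: at (1,0), heading up
t=1 straight(1) ⇒ at (1,1), heading up
t=2 arc(right, 4) ⇒ at (5,5), heading right
t=3 spin(left) ⇒ at (5,5), heading up
no 2-step plan works, so 3 is optimal.

straight(1), arc(right, 4), spin(left)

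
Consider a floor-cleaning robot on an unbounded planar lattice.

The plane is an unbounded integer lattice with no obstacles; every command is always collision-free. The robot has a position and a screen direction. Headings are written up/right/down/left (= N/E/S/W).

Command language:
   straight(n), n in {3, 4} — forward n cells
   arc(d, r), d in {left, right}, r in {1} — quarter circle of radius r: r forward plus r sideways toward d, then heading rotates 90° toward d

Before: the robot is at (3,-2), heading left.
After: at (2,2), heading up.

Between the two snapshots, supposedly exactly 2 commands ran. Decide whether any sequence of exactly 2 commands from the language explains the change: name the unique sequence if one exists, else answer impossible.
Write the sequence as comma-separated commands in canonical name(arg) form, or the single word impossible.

key: running straight(3) before arc(right, 1) would end elsewhere — order is forced
t0: at (3,-2), heading left
[1] after arc(right, 1): at (2,-1), heading up
[2] after straight(3): at (2,2), heading up
uniquely the one of 16 2-step routes that fits.

arc(right, 1), straight(3)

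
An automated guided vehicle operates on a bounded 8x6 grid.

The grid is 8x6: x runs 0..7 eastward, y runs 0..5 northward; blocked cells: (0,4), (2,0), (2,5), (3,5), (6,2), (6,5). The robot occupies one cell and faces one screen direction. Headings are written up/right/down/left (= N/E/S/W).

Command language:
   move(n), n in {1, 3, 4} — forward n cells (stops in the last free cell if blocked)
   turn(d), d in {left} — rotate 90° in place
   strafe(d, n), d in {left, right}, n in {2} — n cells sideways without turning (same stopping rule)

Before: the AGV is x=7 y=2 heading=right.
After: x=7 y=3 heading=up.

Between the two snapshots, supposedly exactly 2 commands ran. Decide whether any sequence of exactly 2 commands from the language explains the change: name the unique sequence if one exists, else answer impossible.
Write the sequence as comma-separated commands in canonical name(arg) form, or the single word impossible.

turn(left), move(1)

key: position moved to (7,3) AND the heading swung to N — translation plus rotation needed
start: x=7 y=2 heading=right
t=1 turn(left) ⇒ x=7 y=2 heading=up
t=2 move(1) ⇒ x=7 y=3 heading=up
all 36 alternatives checked — unique.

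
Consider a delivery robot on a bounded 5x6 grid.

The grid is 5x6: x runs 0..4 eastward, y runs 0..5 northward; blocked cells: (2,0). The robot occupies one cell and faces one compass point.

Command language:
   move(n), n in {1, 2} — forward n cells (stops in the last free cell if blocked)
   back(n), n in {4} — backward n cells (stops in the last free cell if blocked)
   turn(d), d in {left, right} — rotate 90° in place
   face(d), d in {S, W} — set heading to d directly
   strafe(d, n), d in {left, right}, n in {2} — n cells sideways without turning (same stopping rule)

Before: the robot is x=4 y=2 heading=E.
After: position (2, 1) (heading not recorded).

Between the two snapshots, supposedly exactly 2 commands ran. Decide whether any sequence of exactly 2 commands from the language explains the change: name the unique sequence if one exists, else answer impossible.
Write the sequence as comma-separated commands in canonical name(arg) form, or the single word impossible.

every 2-command combo misses the target.

impossible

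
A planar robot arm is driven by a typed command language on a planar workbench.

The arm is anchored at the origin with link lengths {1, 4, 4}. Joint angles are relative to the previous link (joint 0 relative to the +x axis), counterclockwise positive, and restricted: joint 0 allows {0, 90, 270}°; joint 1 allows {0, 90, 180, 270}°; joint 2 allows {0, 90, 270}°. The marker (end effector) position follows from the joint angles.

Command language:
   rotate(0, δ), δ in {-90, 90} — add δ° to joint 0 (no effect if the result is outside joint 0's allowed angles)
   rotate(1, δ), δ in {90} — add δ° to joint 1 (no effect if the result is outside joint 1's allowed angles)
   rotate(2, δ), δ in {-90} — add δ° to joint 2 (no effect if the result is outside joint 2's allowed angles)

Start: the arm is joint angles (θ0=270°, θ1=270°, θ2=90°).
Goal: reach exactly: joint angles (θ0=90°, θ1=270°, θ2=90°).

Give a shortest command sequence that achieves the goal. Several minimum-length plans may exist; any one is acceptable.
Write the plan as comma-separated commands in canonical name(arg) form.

rotate(0, 90), rotate(0, 90)

t0: joint angles (θ0=270°, θ1=270°, θ2=90°)
t=1 rotate(0, 90) ⇒ joint angles (θ0=0°, θ1=270°, θ2=90°)
t=2 rotate(0, 90) ⇒ joint angles (θ0=90°, θ1=270°, θ2=90°)
minimal: 2 command(s), checked below 2.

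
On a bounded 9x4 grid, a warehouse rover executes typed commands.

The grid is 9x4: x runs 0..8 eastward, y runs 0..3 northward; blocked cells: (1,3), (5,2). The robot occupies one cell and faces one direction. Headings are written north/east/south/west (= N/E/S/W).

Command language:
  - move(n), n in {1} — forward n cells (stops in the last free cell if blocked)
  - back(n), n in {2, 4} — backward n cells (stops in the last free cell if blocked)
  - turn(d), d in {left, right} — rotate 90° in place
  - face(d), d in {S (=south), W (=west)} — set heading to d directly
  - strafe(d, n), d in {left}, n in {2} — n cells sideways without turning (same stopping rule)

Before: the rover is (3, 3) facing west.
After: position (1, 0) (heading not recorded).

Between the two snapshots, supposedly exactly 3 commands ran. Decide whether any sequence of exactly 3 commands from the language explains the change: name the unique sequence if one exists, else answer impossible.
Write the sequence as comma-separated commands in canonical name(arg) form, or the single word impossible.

turn(right), back(4), strafe(left, 2)

key: back(4) runs into the grid edge before its full distance
t0: (3, 3) facing west
step 1 (turn(right)): (3, 3) facing north
step 2 (back(4)): (3, 0) facing north
step 3 (strafe(left, 2)): (1, 0) facing north
uniquely the one of 512 3-step routes that fits.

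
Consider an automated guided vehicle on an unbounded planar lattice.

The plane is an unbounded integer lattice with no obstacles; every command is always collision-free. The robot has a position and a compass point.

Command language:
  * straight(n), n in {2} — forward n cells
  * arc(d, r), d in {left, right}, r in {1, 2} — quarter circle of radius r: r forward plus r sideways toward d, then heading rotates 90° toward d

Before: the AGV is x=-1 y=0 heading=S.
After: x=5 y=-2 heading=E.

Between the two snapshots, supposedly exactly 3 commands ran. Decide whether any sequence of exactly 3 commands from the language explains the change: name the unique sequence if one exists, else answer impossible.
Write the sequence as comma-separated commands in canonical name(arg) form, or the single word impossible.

key: cell and facing (now E) both changed — the 3 commands mix motion and turning
begin: x=-1 y=0 heading=S
1. arc(left, 2) → x=1 y=-2 heading=E
2. straight(2) → x=3 y=-2 heading=E
3. straight(2) → x=5 y=-2 heading=E
no other 3-command option fits: unique.

arc(left, 2), straight(2), straight(2)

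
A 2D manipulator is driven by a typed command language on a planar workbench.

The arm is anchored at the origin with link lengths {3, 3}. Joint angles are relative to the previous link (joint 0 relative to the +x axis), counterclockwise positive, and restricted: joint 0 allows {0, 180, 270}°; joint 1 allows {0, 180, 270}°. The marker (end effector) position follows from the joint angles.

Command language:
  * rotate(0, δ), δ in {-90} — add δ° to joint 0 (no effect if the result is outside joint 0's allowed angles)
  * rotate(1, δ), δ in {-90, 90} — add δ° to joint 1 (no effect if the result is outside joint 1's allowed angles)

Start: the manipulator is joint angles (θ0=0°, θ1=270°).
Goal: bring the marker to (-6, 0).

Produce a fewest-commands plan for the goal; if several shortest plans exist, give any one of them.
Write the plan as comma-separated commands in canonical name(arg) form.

begin: joint angles (θ0=0°, θ1=270°)
step 1 (rotate(0, -90)): joint angles (θ0=270°, θ1=270°)
step 2 (rotate(0, -90)): joint angles (θ0=180°, θ1=270°)
step 3 (rotate(1, 90)): joint angles (θ0=180°, θ1=0°)
shorter routes all fall short; 3 is best.

rotate(0, -90), rotate(0, -90), rotate(1, 90)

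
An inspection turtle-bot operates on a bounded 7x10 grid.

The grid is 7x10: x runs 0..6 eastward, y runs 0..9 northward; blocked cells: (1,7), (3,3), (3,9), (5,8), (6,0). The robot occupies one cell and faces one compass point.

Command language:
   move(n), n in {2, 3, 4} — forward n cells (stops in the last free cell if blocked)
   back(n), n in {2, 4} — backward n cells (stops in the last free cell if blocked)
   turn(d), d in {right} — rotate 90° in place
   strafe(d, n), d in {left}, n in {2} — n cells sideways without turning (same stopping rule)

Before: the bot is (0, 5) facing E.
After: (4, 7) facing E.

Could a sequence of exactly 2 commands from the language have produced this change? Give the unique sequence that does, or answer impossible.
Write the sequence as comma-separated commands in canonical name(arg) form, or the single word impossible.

move(4), strafe(left, 2)

key: still facing E at the end — nothing in the sequence rotates
initial: (0, 5) facing E
step 1 (move(4)): (4, 5) facing E
step 2 (strafe(left, 2)): (4, 7) facing E
no rival 2-sequence matches.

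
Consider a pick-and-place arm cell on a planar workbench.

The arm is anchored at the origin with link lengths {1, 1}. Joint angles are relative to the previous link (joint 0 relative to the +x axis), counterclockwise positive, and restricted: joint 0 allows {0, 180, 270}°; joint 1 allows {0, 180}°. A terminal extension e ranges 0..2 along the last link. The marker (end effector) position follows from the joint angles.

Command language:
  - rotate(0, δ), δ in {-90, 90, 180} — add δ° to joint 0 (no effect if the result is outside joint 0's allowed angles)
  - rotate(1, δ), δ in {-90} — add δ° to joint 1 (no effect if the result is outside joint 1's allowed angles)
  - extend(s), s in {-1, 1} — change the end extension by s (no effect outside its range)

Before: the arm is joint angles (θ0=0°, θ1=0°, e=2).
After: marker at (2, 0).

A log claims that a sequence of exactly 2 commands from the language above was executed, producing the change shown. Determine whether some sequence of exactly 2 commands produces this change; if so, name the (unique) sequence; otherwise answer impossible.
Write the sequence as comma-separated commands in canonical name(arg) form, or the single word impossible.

extend(-1), extend(-1)

t0: joint angles (θ0=0°, θ1=0°, e=2)
[1] after extend(-1): joint angles (θ0=0°, θ1=0°, e=1)
[2] after extend(-1): joint angles (θ0=0°, θ1=0°, e=0)
no rival 2-sequence matches.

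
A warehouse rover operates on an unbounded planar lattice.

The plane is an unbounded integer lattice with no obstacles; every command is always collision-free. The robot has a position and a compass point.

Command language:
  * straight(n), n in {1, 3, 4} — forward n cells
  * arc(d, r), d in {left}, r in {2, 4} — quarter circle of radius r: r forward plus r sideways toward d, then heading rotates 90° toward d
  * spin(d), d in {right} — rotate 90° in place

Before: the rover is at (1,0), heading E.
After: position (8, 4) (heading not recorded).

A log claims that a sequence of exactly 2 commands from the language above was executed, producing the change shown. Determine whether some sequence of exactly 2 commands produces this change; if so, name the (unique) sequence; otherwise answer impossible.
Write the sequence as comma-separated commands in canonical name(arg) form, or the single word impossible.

straight(3), arc(left, 4)

key: order matters: swapping straight(3) and arc(left, 4) lands elsewhere
t0: at (1,0), heading E
1. straight(3) → at (4,0), heading E
2. arc(left, 4) → at (8,4), heading N
no other 2-command option fits: unique.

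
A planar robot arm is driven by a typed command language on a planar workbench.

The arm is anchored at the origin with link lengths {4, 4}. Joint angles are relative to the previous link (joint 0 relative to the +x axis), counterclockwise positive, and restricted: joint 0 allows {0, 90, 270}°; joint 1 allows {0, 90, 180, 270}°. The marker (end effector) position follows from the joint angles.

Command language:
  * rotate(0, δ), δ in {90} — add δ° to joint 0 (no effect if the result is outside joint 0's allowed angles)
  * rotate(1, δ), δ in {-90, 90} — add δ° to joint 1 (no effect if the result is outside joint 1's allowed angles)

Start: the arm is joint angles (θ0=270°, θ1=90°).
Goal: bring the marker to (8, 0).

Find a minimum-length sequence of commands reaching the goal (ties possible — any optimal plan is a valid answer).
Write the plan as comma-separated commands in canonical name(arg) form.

rotate(1, -90), rotate(0, 90)

from: joint angles (θ0=270°, θ1=90°)
step 1 (rotate(1, -90)): joint angles (θ0=270°, θ1=0°)
step 2 (rotate(0, 90)): joint angles (θ0=0°, θ1=0°)
no 1-step plan works, so 2 is optimal.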